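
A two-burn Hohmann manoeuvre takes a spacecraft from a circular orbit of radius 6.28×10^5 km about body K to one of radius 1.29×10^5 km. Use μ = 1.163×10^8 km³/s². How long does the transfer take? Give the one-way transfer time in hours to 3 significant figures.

Semi-major axis of the transfer orbit: a_t = (6.280×10^5 + 1.290×10^5)/2 = 3.785×10^5 km.
Half the transfer-orbit period gives t = π√(a_t³/μ) = 67840 s.
Converting: 67840 s ÷ 3600 s/hour = 18.8 hours.

t = 18.8 hours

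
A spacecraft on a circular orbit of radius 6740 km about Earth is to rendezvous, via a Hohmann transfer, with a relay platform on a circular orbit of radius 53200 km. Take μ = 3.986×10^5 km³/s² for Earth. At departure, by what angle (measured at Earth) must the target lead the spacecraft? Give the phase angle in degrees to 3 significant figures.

Semi-major axis of the transfer orbit: a_t = (6740 + 53200)/2 = 29970 km.
The half-period of the transfer ellipse is t = π√(a_t³/μ) = 25820 s.
The target's mean motion on its circular orbit is ω₂ = √(μ/r₂³) = 5.145×10^-5 rad/s.
Angle swept by the target during transfer: ω₂·t = 1.3284 rad = 76.11°.
The spacecraft traverses 180° on the transfer ellipse, so the target must lead by 180° − 76.11° = 104°.

φ = 104°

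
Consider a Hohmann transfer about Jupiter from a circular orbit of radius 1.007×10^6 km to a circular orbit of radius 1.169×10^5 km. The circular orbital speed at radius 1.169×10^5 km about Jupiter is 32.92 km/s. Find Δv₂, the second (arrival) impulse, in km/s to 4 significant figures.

Δv₂ = 11.15 km/s

From the circular-orbit relation v² = μ/r at r = 1.169×10^5 km: μ = v²r = (32.92)² × 1.169×10^5 = 1.26688×10^8 km³/s².
The Hohmann ellipse has a_t = (r₁ + r₂)/2 = 5.6195×10^5 km.
On the circular orbit at r = 1.169×10^5 km, v_c = √(μ/r) = 32.92 km/s.
Transfer-orbit speed at the same r (vis-viva, a = a_t): v_t = √[μ(2/r − 1/a_t)] = 44.07 km/s.
Δv₂ = |v_t − v_c| = |44.07 − 32.92| = 11.15 km/s.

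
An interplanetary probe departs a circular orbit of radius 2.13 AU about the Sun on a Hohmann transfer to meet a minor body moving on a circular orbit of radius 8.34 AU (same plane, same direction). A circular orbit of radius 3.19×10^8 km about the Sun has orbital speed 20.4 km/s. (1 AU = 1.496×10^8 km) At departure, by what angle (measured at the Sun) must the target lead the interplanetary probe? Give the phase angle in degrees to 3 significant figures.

φ = 90.5°

From the circular-orbit relation v² = μ/r at r = 3.19×10^8 km: μ = v²r = (20.4)² × 3.19×10^8 = 1.32755×10^11 km³/s².
In km: r₁ = 2.13 × 1.496×10^8 = 3.18648×10^8 km; r₂ = 8.34 × 1.496×10^8 = 1.247664×10^9 km.
Transfer-ellipse semi-major axis a_t = (r₁ + r₂)/2 = (3.18648×10^8 + 1.247664×10^9)/2 = 7.83156×10^8 km.
Transfer time t = π√(a_t³/μ) = 1.88972×10^8 s.
The target's mean motion on its circular orbit is ω₂ = √(μ/r₂³) = 8.26759×10^-9 rad/s.
Angle swept by the target during transfer: ω₂·t = 1.56234 rad = 89.52°.
Arrival is 180° from departure on the ellipse, so φ = 180° − 89.52° = 90.5°.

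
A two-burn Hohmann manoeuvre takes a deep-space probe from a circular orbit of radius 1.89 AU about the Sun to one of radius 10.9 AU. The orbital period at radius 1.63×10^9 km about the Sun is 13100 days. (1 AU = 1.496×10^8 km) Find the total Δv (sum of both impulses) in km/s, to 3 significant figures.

From Kepler's third law T² = 4π²r³/μ at r = 1.63×10^9 km, T = 13100 days = 13100 × 86400 s = 1.13184×10^9 s: μ = 4π²r³/T² = 1.33460×10^11 km³/s².
In km: r₁ = 1.89 × 1.496×10^8 = 2.82744×10^8 km; r₂ = 10.9 × 1.496×10^8 = 1.63064×10^9 km.
Semi-major axis of the transfer orbit: a_t = (2.82744×10^8 + 1.63064×10^9)/2 = 9.56692×10^8 km.
Circular speed at r₁: v₁ = √(μ/r₁) = √(1.33460×10^11/2.82744×10^8) = 21.726 km/s.
Transfer-orbit speed at r₁ (vis-viva equation): v_p = √[μ(2/r₁ − 1/a_t)] = 28.364 km/s.
First burn Δv₁ = |v_p − v₁| = 6.638 km/s.
At r₂, v₂ = √(μ/r₂) = 9.047 km/s.
Transfer-orbit speed at r₂: v_a = √[μ(2/r₂ − 1/a_t)] = 4.918 km/s.
Second burn Δv₂ = |v₂ − v_a| = 4.129 km/s.
Δv = Δv₁ + Δv₂ = 6.638 + 4.129 = 10.77 km/s.

Δv = 10.8 km/s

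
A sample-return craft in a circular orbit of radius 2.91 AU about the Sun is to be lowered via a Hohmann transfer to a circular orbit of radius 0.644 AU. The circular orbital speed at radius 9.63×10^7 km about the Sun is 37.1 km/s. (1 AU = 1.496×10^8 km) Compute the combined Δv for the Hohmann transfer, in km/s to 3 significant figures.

Δv = 17.3 km/s

From the circular-orbit relation v² = μ/r at r = 9.63×10^7 km: μ = v²r = (37.1)² × 9.63×10^7 = 1.32548×10^11 km³/s².
In km: r₁ = 2.91 × 1.496×10^8 = 4.35336×10^8 km; r₂ = 0.644 × 1.496×10^8 = 9.63424×10^7 km.
Semi-major axis of the transfer orbit: a_t = (4.35336×10^8 + 9.63424×10^7)/2 = 2.658392×10^8 km.
At r₁ the circular-orbit speed is v₁ = √(μ/r₁) = 17.4492 km/s.
Transfer-orbit speed at r₁ (v² = μ(2/r − 1/a)): v_a = √[μ(2/r₁ − 1/a_t)] = 10.5045 km/s.
First burn Δv₁ = |v_a − v₁| = 6.9447 km/s.
Circular speed at r₂: v₂ = √(μ/r₂) = 37.092 km/s.
Transfer-orbit speed at r₂: v_p = √[μ(2/r₂ − 1/a_t)] = 47.466 km/s.
Second burn Δv₂ = |v₂ − v_p| = 10.374 km/s.
Δv = Δv₁ + Δv₂ = 6.9447 + 10.374 = 17.32 km/s.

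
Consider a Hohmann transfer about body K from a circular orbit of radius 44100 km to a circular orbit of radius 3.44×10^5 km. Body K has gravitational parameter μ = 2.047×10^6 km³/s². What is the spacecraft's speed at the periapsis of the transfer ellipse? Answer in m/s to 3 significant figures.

v = 9070 m/s

Transfer-ellipse semi-major axis a_t = (r₁ + r₂)/2 = (44100 + 3.440×10^5)/2 = 1.9405×10^5 km.
At periapsis, r = 44100 km.
From the vis-viva equation, v = √[μ(2/r − 1/a_t)] = 9.071 km/s.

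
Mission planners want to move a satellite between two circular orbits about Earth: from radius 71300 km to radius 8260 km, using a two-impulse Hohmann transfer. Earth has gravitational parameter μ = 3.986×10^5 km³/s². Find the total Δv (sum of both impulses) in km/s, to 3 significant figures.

Δv = 3.64 km/s

The Hohmann ellipse has a_t = (r₁ + r₂)/2 = 39780 km.
Circular speed at r₁: v₁ = √(μ/r₁) = √(3.986×10^5/71300) = 2.364 km/s.
On the transfer ellipse at r₁, vis-viva equation gives v_a = √[μ(2/r₁ − 1/a_t)] = 1.077 km/s.
First burn Δv₁ = |v_a − v₁| = 1.287 km/s.
At r₂, v₂ = √(μ/r₂) = 6.947 km/s.
Transfer-orbit speed at r₂: v_p = √[μ(2/r₂ − 1/a_t)] = 9.300 km/s.
Second burn Δv₂ = |v₂ − v_p| = 2.353 km/s.
Total Δv = Δv₁ + Δv₂ = 3.640 km/s.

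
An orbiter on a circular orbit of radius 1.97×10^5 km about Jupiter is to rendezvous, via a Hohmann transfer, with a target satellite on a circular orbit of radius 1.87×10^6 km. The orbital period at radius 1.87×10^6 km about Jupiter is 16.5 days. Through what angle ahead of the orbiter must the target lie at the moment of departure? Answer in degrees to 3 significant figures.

From Kepler's third law T² = 4π²r³/μ at r = 1.87×10^6 km, T = 16.5 days = 16.5 × 86400 s = 1.4256×10^6 s: μ = 4π²r³/T² = 1.27025×10^8 km³/s².
Transfer-ellipse semi-major axis a_t = (r₁ + r₂)/2 = (1.970×10^5 + 1.870×10^6)/2 = 1.0335×10^6 km.
The half-period of the transfer ellipse is t = π√(a_t³/μ) = 2.929×10^5 s.
Target angular speed ω₂ = √(μ/r₂³) = 4.407×10^-6 rad/s.
Angle swept by the target during transfer: ω₂·t = 1.2908 rad = 73.96°.
The orbiter traverses 180° on the transfer ellipse, so the target must lead by 180° − 73.96° = 106°.

φ = 106°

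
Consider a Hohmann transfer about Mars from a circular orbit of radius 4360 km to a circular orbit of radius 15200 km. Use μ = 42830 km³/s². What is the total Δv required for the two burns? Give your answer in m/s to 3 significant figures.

Transfer-ellipse semi-major axis a_t = (r₁ + r₂)/2 = (4360 + 15200)/2 = 9780 km.
At r₁ the circular-orbit speed is v₁ = √(μ/r₁) = 3.13423 km/s.
Transfer-orbit speed at r₁ (vis-viva): v_p = √[μ(2/r₁ − 1/a_t)] = 3.90736 km/s.
First burn Δv₁ = |v_p − v₁| = 0.7731 km/s.
At r₂, v₂ = √(μ/r₂) = 1.6786 km/s.
Transfer-orbit speed at r₂: v_a = √[μ(2/r₂ − 1/a_t)] = 1.1208 km/s.
Second burn Δv₂ = |v₂ − v_a| = 0.5578 km/s.
Total Δv = Δv₁ + Δv₂ = 1.331 km/s.

Δv = 1330 m/s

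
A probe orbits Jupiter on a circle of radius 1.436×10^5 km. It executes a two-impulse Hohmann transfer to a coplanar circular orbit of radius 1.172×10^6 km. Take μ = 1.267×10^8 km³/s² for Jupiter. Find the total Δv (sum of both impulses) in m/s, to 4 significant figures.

Δv = 15480 m/s

The Hohmann ellipse has a_t = (r₁ + r₂)/2 = 6.578×10^5 km.
At r₁ the circular-orbit speed is v₁ = √(μ/r₁) = 29.704 km/s.
Transfer-orbit speed at r₁ (v² = μ(2/r − 1/a)): v_p = √[μ(2/r₁ − 1/a_t)] = 39.649 km/s.
First burn Δv₁ = |v_p − v₁| = 9.945 km/s.
Circular speed at r₂: v₂ = √(μ/r₂) = 10.397 km/s.
Transfer-orbit speed at r₂: v_a = √[μ(2/r₂ − 1/a_t)] = 4.8580 km/s.
Second burn Δv₂ = |v₂ − v_a| = 5.539 km/s.
Δv = Δv₁ + Δv₂ = 9.945 + 5.539 = 15.48 km/s.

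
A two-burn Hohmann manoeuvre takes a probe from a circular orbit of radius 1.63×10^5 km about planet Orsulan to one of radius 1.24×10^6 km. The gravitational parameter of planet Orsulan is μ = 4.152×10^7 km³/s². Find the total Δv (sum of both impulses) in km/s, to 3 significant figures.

Semi-major axis of the transfer orbit: a_t = (1.630×10^5 + 1.240×10^6)/2 = 7.015×10^5 km.
Circular speed at r₁: v₁ = √(μ/r₁) = √(4.152×10^7/1.630×10^5) = 15.960 km/s.
Transfer-orbit speed at r₁ (vis-viva equation): v_p = √[μ(2/r₁ − 1/a_t)] = 21.219 km/s.
First burn Δv₁ = |v_p − v₁| = 5.259 km/s.
At r₂, v₂ = √(μ/r₂) = 5.7865 km/s.
Transfer-orbit speed at r₂: v_a = √[μ(2/r₂ − 1/a_t)] = 2.7893 km/s.
Second burn Δv₂ = |v₂ − v_a| = 2.997 km/s.
Total Δv = Δv₁ + Δv₂ = 8.256 km/s.

Δv = 8.26 km/s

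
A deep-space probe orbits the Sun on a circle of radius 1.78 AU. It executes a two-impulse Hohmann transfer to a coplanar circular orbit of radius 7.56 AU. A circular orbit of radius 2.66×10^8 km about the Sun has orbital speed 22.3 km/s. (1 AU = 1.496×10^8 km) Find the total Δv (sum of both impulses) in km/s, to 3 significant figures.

From the circular-orbit relation v² = μ/r at r = 2.66×10^8 km: μ = v²r = (22.3)² × 2.66×10^8 = 1.32279×10^11 km³/s².
In km: r₁ = 1.78 × 1.496×10^8 = 2.66288×10^8 km; r₂ = 7.56 × 1.496×10^8 = 1.130976×10^9 km.
Transfer-ellipse semi-major axis a_t = (r₁ + r₂)/2 = (2.66288×10^8 + 1.130976×10^9)/2 = 6.98632×10^8 km.
Circular speed at r₁: v₁ = √(μ/r₁) = √(1.32279×10^11/2.66288×10^8) = 22.29 km/s.
On the transfer ellipse at r₁, v² = μ(2/r − 1/a) gives v_p = √[μ(2/r₁ − 1/a_t)] = 28.36 km/s.
First burn Δv₁ = |v_p − v₁| = 6.070 km/s.
At r₂, v₂ = √(μ/r₂) = 10.815 km/s.
Transfer-orbit speed at r₂: v_a = √[μ(2/r₂ − 1/a_t)] = 6.6768 km/s.
Second burn Δv₂ = |v₂ − v_a| = 4.138 km/s.
Δv = Δv₁ + Δv₂ = 6.070 + 4.138 = 10.21 km/s.

Δv = 10.2 km/s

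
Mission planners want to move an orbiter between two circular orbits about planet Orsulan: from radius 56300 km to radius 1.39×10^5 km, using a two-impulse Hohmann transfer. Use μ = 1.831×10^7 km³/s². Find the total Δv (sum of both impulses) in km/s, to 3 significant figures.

Δv = 6.24 km/s

Semi-major axis of the transfer orbit: a_t = (56300 + 1.390×10^5)/2 = 97650 km.
At r₁ the circular-orbit speed is v₁ = √(μ/r₁) = 18.0339 km/s.
On the transfer ellipse at r₁, v² = μ(2/r − 1/a) gives v_p = √[μ(2/r₁ − 1/a_t)] = 21.5160 km/s.
First burn Δv₁ = |v_p − v₁| = 3.4821 km/s.
At r₂, v₂ = √(μ/r₂) = 11.47722 km/s.
Transfer-orbit speed at r₂: v_a = √[μ(2/r₂ − 1/a_t)] = 8.714748 km/s.
Second burn Δv₂ = |v₂ − v_a| = 2.7625 km/s.
Total Δv = Δv₁ + Δv₂ = 6.245 km/s.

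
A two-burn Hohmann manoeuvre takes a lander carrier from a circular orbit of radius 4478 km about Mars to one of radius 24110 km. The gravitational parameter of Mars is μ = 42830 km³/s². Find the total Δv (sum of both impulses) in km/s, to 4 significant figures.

Δv = 1.511 km/s

Semi-major axis of the transfer orbit: a_t = (4478 + 24110)/2 = 14294 km.
Circular speed at r₁: v₁ = √(μ/r₁) = √(42830/4478) = 3.0927 km/s.
On the transfer ellipse at r₁, vis-viva gives v_p = √[μ(2/r₁ − 1/a_t)] = 4.0166 km/s.
First burn Δv₁ = |v_p − v₁| = 0.9239 km/s.
Circular speed at r₂: v₂ = √(μ/r₂) = 1.3328 km/s.
Transfer-orbit speed at r₂: v_a = √[μ(2/r₂ − 1/a_t)] = 0.74600 km/s.
Second burn Δv₂ = |v₂ − v_a| = 0.5868 km/s.
Δv = Δv₁ + Δv₂ = 0.9239 + 0.5868 = 1.511 km/s.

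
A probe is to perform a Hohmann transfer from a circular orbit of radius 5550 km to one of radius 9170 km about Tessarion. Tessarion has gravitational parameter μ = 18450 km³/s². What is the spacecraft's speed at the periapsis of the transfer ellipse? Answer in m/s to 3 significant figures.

Transfer-ellipse semi-major axis a_t = (r₁ + r₂)/2 = (5550 + 9170)/2 = 7360 km.
The periapsis of the transfer ellipse is at r = 5550 km.
Vis-viva: v = √[μ(2/r − 1/a_t)] = √[18450 × (2/5550 − 1/7360)] = 2.035 km/s.

v = 2040 m/s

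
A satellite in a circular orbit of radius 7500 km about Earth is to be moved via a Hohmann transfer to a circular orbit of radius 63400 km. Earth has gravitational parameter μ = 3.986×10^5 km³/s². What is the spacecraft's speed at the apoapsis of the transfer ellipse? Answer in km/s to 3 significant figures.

The Hohmann ellipse has a_t = (r₁ + r₂)/2 = 35450 km.
At apoapsis, r = 63400 km.
From the vis-viva equation, v = √[μ(2/r − 1/a_t)] = 1.153 km/s.

v = 1.15 km/s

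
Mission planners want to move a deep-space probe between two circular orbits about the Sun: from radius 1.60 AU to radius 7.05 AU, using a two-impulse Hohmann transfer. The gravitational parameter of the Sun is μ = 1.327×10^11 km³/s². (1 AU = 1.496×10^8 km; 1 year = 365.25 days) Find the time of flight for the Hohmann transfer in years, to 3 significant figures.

t = 4.50 years

In km: r₁ = 1.60 × 1.496×10^8 = 2.3936×10^8 km; r₂ = 7.05 × 1.496×10^8 = 1.05468×10^9 km.
Transfer-ellipse semi-major axis a_t = (r₁ + r₂)/2 = (2.3936×10^8 + 1.05468×10^9)/2 = 6.4702×10^8 km.
By Kepler's third law the transfer-orbit period is T = 2π√(a_t³/μ), so t = T/2 = 1.419×10^8 s.
Converting: 1.419×10^8 s ÷ 3.15576×10^7 s/year (365.25 × 86400) = 4.50 years.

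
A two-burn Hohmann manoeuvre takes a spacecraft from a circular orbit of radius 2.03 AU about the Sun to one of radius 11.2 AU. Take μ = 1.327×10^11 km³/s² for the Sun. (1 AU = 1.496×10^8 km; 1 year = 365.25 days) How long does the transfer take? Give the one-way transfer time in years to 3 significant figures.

In km: r₁ = 2.03 × 1.496×10^8 = 3.03688×10^8 km; r₂ = 11.2 × 1.496×10^8 = 1.67552×10^9 km.
Semi-major axis of the transfer orbit: a_t = (3.03688×10^8 + 1.67552×10^9)/2 = 9.89604×10^8 km.
By Kepler's third law the transfer-orbit period is T = 2π√(a_t³/μ), so t = T/2 = 2.685×10^8 s.
Converting: 2.685×10^8 s ÷ 3.15576×10^7 s/year (365.25 × 86400) = 8.51 years.

t = 8.51 years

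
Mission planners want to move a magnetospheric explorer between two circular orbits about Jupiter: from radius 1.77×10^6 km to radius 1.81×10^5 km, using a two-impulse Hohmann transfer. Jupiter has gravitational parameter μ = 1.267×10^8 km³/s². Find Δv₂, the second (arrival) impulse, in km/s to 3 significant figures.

Δv₂ = 9.18 km/s

Transfer-ellipse semi-major axis a_t = (r₁ + r₂)/2 = (1.770×10^6 + 1.810×10^5)/2 = 9.755×10^5 km.
Circular speed at r = 1.810×10^5 km: v_c = √(μ/r) = 26.458 km/s.
Transfer-orbit speed at the same r (vis-viva, a = a_t): v_t = √[μ(2/r − 1/a_t)] = 35.639 km/s.
Δv₂ = |v_t − v_c| = |35.639 − 26.458| = 9.181 km/s.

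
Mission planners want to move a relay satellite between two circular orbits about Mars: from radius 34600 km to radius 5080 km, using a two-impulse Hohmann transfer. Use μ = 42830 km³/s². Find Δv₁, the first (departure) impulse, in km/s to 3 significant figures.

Δv₁ = 0.550 km/s

The Hohmann ellipse has a_t = (r₁ + r₂)/2 = 19840 km.
On the circular orbit at r = 34600 km, v_c = √(μ/r) = 1.1126 km/s.
Transfer-orbit speed at the same r (vis-viva, a = a_t): v_t = √[μ(2/r − 1/a_t)] = 0.56299 km/s.
Δv₁ = |v_t − v_c| = |0.56299 − 1.1126| = 0.5496 km/s.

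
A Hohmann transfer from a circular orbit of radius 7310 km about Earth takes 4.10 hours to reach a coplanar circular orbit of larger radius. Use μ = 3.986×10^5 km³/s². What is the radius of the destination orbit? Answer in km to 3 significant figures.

r₂ = 34000 km

Transfer time t = 4.10 hours = 14760 s, and t = π√(a_t³/μ).
So a_t = (μ t²/π²)^(1/3) = (3.986×10^5 × (14760)² / π²)^(1/3) = 20644 km.
Since a_t = (r₁ + r₂)/2, r₂ = 2a_t − r₁ = 2×20644 − 7310 = 33978 km.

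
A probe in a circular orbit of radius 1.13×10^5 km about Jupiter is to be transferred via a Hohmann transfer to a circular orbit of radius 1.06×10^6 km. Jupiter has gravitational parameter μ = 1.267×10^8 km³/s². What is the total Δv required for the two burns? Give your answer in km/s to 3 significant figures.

Transfer-ellipse semi-major axis a_t = (r₁ + r₂)/2 = (1.130×10^5 + 1.060×10^6)/2 = 5.865×10^5 km.
Circular speed at r₁: v₁ = √(μ/r₁) = √(1.267×10^8/1.130×10^5) = 33.4849 km/s.
Transfer-orbit speed at r₁ (vis-viva equation): v_p = √[μ(2/r₁ − 1/a_t)] = 45.0161 km/s.
First burn Δv₁ = |v_p − v₁| = 11.5312 km/s.
Circular speed at r₂: v₂ = √(μ/r₂) = 10.9329 km/s.
Transfer-orbit speed at r₂: v_a = √[μ(2/r₂ − 1/a_t)] = 4.79889 km/s.
Second burn Δv₂ = |v₂ − v_a| = 6.13401 km/s.
Total Δv = Δv₁ + Δv₂ = 17.67 km/s.

Δv = 17.7 km/s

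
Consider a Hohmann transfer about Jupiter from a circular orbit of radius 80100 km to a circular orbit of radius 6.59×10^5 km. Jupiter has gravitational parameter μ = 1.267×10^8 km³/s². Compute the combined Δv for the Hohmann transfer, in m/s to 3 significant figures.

Δv = 20700 m/s

Transfer-ellipse semi-major axis a_t = (r₁ + r₂)/2 = (80100 + 6.590×10^5)/2 = 3.6955×10^5 km.
At r₁ the circular-orbit speed is v₁ = √(μ/r₁) = 39.77 km/s.
Transfer-orbit speed at r₁ (vis-viva): v_p = √[μ(2/r₁ − 1/a_t)] = 53.11 km/s.
First burn Δv₁ = |v_p − v₁| = 13.34 km/s.
Circular speed at r₂: v₂ = √(μ/r₂) = 13.8658 km/s.
Transfer-orbit speed at r₂: v_a = √[μ(2/r₂ − 1/a_t)] = 6.45543 km/s.
Second burn Δv₂ = |v₂ − v_a| = 7.410 km/s.
Δv = Δv₁ + Δv₂ = 13.34 + 7.410 = 20.75 km/s.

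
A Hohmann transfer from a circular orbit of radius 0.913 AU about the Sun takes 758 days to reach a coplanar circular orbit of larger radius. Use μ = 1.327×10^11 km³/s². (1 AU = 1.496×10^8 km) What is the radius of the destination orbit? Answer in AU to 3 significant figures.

r₂ = 4.25 AU

In km: r₁ = 0.913 × 1.496×10^8 = 1.365848×10^8 km.
Transfer time t = 758 days = 6.54912×10^7 s, and t = π√(a_t³/μ).
So a_t = (μ t²/π²)^(1/3) = (1.327×10^11 × (6.54912×10^7)² / π²)^(1/3) = 3.8635×10^8 km.
Since a_t = (r₁ + r₂)/2, r₂ = 2a_t − r₁ = 2×3.8635×10^8 − 1.365848×10^8 = 6.361152×10^8 km.
In AU: r₂ = 6.361152×10^8 / 1.496×10^8 = 4.25 AU.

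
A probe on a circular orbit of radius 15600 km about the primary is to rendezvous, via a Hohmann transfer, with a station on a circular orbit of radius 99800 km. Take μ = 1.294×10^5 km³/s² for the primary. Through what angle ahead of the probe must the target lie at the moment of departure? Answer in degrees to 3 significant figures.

Transfer-ellipse semi-major axis a_t = (r₁ + r₂)/2 = (15600 + 99800)/2 = 57700 km.
The half-period of the transfer ellipse is t = π√(a_t³/μ) = 1.210×10^5 s.
Target angular speed ω₂ = √(μ/r₂³) = 1.141×10^-5 rad/s.
Angle swept by the target during transfer: ω₂·t = 1.381 rad = 79.13°.
The probe traverses 180° on the transfer ellipse, so the target must lead by 180° − 79.13° = 101°.

φ = 101°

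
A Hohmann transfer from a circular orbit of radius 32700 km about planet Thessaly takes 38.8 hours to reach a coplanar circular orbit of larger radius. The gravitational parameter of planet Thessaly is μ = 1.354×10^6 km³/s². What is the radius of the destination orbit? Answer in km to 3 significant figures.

Transfer time t = 38.8 hours = 1.3968×10^5 s, and t = π√(a_t³/μ).
So a_t = (μ t²/π²)^(1/3) = (1.354×10^6 × (1.3968×10^5)² / π²)^(1/3) = 1.3884×10^5 km.
Since a_t = (r₁ + r₂)/2, r₂ = 2a_t − r₁ = 2×1.3884×10^5 − 32700 = 2.4498×10^5 km.

r₂ = 2.45×10^5 km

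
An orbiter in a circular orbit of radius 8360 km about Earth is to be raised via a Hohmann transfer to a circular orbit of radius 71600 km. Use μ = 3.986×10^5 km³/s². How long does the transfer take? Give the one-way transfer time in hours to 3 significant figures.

t = 11.0 hours

Semi-major axis of the transfer orbit: a_t = (8360 + 71600)/2 = 39980 km.
Half the transfer-orbit period gives t = π√(a_t³/μ) = 39778 s.
Converting: 39778 s ÷ 3600 s/hour = 11.0 hours.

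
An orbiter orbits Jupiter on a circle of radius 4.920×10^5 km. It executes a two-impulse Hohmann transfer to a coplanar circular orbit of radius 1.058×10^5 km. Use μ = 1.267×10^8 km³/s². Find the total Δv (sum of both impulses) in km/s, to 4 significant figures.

The Hohmann ellipse has a_t = (r₁ + r₂)/2 = 2.989×10^5 km.
Circular speed at r₁: v₁ = √(μ/r₁) = √(1.267×10^8/4.920×10^5) = 16.047 km/s.
On the transfer ellipse at r₁, v² = μ(2/r − 1/a) gives v_a = √[μ(2/r₁ − 1/a_t)] = 9.5474 km/s.
First burn Δv₁ = |v_a − v₁| = 6.500 km/s.
At r₂, v₂ = √(μ/r₂) = 34.6055 km/s.
Transfer-orbit speed at r₂: v_p = √[μ(2/r₂ − 1/a_t)] = 44.3982 km/s.
Second burn Δv₂ = |v₂ − v_p| = 9.793 km/s.
Total Δv = Δv₁ + Δv₂ = 16.29 km/s.

Δv = 16.29 km/s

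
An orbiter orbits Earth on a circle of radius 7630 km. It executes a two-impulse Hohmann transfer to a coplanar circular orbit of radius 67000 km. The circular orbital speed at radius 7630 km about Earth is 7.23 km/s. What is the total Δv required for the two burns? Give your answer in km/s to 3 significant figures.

Δv = 3.79 km/s

From the circular-orbit relation v² = μ/r at r = 7630 km: μ = v²r = (7.23)² × 7630 = 3.98842×10^5 km³/s².
Transfer-ellipse semi-major axis a_t = (r₁ + r₂)/2 = (7630 + 67000)/2 = 37315 km.
At r₁ the circular-orbit speed is v₁ = √(μ/r₁) = 7.230 km/s.
Transfer-orbit speed at r₁ (v² = μ(2/r − 1/a)): v_p = √[μ(2/r₁ − 1/a_t)] = 9.688 km/s.
First burn Δv₁ = |v_p − v₁| = 2.458 km/s.
At r₂, v₂ = √(μ/r₂) = 2.440 km/s.
Transfer-orbit speed at r₂: v_a = √[μ(2/r₂ − 1/a_t)] = 1.103 km/s.
Second burn Δv₂ = |v₂ − v_a| = 1.337 km/s.
Δv = Δv₁ + Δv₂ = 2.458 + 1.337 = 3.795 km/s.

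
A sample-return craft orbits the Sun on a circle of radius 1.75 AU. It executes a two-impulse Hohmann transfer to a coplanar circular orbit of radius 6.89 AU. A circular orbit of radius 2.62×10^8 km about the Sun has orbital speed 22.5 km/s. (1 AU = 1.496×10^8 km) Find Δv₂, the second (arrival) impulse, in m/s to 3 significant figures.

Δv₂ = 4120 m/s

From the circular-orbit relation v² = μ/r at r = 2.62×10^8 km: μ = v²r = (22.5)² × 2.62×10^8 = 1.32638×10^11 km³/s².
In km: r₁ = 1.75 × 1.496×10^8 = 2.618×10^8 km; r₂ = 6.89 × 1.496×10^8 = 1.030744×10^9 km.
The Hohmann ellipse has a_t = (r₁ + r₂)/2 = 6.46272×10^8 km.
On the circular orbit at r = 1.030744×10^9 km, v_c = √(μ/r) = 11.344 km/s.
Vis-viva on the transfer ellipse at r = 1.030744×10^9 km gives v_t = √[μ(2/r − 1/a_t)] = 7.2200 km/s.
Δv₂ = |v_t − v_c| = |7.2200 − 11.344| = 4.124 km/s.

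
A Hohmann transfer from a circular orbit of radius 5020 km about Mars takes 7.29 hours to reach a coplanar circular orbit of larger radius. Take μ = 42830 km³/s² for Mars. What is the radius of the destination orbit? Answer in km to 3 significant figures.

r₂ = 23800 km

Transfer time t = 7.29 hours = 26244 s, and t = π√(a_t³/μ).
So a_t = (μ t²/π²)^(1/3) = (42830 × (26244)² / π²)^(1/3) = 14405 km.
Since a_t = (r₁ + r₂)/2, r₂ = 2a_t − r₁ = 2×14405 − 5020 = 23790 km.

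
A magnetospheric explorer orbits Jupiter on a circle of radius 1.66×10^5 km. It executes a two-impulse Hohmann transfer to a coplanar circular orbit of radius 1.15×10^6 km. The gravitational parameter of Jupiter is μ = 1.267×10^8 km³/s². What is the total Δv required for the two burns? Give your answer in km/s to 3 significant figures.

Δv = 14.1 km/s

Semi-major axis of the transfer orbit: a_t = (1.660×10^5 + 1.150×10^6)/2 = 6.580×10^5 km.
Circular speed at r₁: v₁ = √(μ/r₁) = √(1.267×10^8/1.660×10^5) = 27.627 km/s.
Transfer-orbit speed at r₁ (v² = μ(2/r − 1/a)): v_p = √[μ(2/r₁ − 1/a_t)] = 36.523 km/s.
First burn Δv₁ = |v_p − v₁| = 8.896 km/s.
At r₂, v₂ = √(μ/r₂) = 10.496 km/s.
Transfer-orbit speed at r₂: v_a = √[μ(2/r₂ − 1/a_t)] = 5.2721 km/s.
Second burn Δv₂ = |v₂ − v_a| = 5.224 km/s.
Total Δv = Δv₁ + Δv₂ = 14.12 km/s.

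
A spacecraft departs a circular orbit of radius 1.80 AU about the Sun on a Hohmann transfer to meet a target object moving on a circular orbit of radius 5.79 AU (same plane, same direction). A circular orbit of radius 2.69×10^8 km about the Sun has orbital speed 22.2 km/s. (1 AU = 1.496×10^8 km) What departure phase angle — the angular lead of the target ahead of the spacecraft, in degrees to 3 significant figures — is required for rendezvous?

φ = 84.5°

From the circular-orbit relation v² = μ/r at r = 2.69×10^8 km: μ = v²r = (22.2)² × 2.69×10^8 = 1.32574×10^11 km³/s².
In km: r₁ = 1.80 × 1.496×10^8 = 2.6928×10^8 km; r₂ = 5.79 × 1.496×10^8 = 8.66184×10^8 km.
Transfer-ellipse semi-major axis a_t = (r₁ + r₂)/2 = (2.6928×10^8 + 8.66184×10^8)/2 = 5.67732×10^8 km.
The half-period of the transfer ellipse is t = π√(a_t³/μ) = 1.1672×10^8 s.
The target's mean motion on its circular orbit is ω₂ = √(μ/r₂³) = 1.4283×10^-8 rad/s.
Angle swept by the target during transfer: ω₂·t = 1.6671 rad = 95.52°.
Arrival is 180° from departure on the ellipse, so φ = 180° − 95.52° = 84.5°.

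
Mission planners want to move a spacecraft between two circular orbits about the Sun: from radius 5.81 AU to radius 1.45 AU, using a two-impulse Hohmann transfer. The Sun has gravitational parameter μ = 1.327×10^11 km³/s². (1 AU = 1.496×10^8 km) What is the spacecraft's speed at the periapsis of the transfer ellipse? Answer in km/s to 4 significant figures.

v = 31.29 km/s

In km: r₁ = 5.81 × 1.496×10^8 = 8.69176×10^8 km; r₂ = 1.45 × 1.496×10^8 = 2.1692×10^8 km.
Transfer-ellipse semi-major axis a_t = (r₁ + r₂)/2 = (8.69176×10^8 + 2.1692×10^8)/2 = 5.43048×10^8 km.
The periapsis of the transfer ellipse is at r = 2.1692×10^8 km.
Vis-viva: v = √[μ(2/r − 1/a_t)] = √[1.327×10^11 × (2/2.1692×10^8 − 1/5.43048×10^8)] = 31.29 km/s.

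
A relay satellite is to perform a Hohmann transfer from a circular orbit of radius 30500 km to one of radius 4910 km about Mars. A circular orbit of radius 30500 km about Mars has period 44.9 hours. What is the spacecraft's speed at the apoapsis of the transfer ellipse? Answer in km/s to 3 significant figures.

From Kepler's third law T² = 4π²r³/μ at r = 30500 km, T = 44.9 hours = 44.9 × 3600 s = 1.6164×10^5 s: μ = 4π²r³/T² = 42870.8 km³/s².
Transfer-ellipse semi-major axis a_t = (r₁ + r₂)/2 = (30500 + 4910)/2 = 17705 km.
The apoapsis of the transfer ellipse is at r = 30500 km.
Vis-viva: v = √[μ(2/r − 1/a_t)] = √[42870.8 × (2/30500 − 1/17705)] = 0.6243 km/s.

v = 0.624 km/s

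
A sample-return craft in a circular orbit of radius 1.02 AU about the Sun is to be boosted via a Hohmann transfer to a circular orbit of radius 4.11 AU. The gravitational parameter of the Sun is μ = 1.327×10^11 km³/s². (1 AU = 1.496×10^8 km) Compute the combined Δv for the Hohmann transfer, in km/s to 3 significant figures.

In km: r₁ = 1.02 × 1.496×10^8 = 1.52592×10^8 km; r₂ = 4.11 × 1.496×10^8 = 6.14856×10^8 km.
The Hohmann ellipse has a_t = (r₁ + r₂)/2 = 3.83724×10^8 km.
Circular speed at r₁: v₁ = √(μ/r₁) = √(1.327×10^11/1.52592×10^8) = 29.490 km/s.
On the transfer ellipse at r₁, vis-viva gives v_p = √[μ(2/r₁ − 1/a_t)] = 37.329 km/s.
First burn Δv₁ = |v_p − v₁| = 7.839 km/s.
Circular speed at r₂: v₂ = √(μ/r₂) = 14.691 km/s.
Transfer-orbit speed at r₂: v_a = √[μ(2/r₂ − 1/a_t)] = 9.2641 km/s.
Second burn Δv₂ = |v₂ − v_a| = 5.427 km/s.
Δv = Δv₁ + Δv₂ = 7.839 + 5.427 = 13.27 km/s.

Δv = 13.3 km/s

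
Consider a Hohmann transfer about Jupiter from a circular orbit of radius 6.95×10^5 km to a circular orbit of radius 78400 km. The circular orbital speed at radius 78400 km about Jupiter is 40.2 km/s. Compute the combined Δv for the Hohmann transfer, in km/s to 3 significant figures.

Δv = 21.1 km/s

From the circular-orbit relation v² = μ/r at r = 78400 km: μ = v²r = (40.2)² × 78400 = 1.26698×10^8 km³/s².
The Hohmann ellipse has a_t = (r₁ + r₂)/2 = 3.867×10^5 km.
At r₁ the circular-orbit speed is v₁ = √(μ/r₁) = 13.5018 km/s.
Transfer-orbit speed at r₁ (v² = μ(2/r − 1/a)): v_a = √[μ(2/r₁ − 1/a_t)] = 6.07943 km/s.
First burn Δv₁ = |v_a − v₁| = 7.4224 km/s.
At r₂, v₂ = √(μ/r₂) = 40.200 km/s.
Transfer-orbit speed at r₂: v_p = √[μ(2/r₂ − 1/a_t)] = 53.893 km/s.
Second burn Δv₂ = |v₂ − v_p| = 13.693 km/s.
Δv = Δv₁ + Δv₂ = 7.4224 + 13.693 = 21.12 km/s.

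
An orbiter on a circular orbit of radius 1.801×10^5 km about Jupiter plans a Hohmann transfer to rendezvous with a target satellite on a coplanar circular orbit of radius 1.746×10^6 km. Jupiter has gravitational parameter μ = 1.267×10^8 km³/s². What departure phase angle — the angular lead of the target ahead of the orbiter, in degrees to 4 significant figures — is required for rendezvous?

Semi-major axis of the transfer orbit: a_t = (1.801×10^5 + 1.746×10^6)/2 = 9.6305×10^5 km.
Transfer time t = π√(a_t³/μ) = 2.638×10^5 s.
Target angular speed ω₂ = √(μ/r₂³) = 4.879×10^-6 rad/s.
Angle swept by the target during transfer: ω₂·t = 1.287 rad = 73.74°.
Arrival is 180° from departure on the ellipse, so φ = 180° − 73.74° = 106.3°.

φ = 106.3°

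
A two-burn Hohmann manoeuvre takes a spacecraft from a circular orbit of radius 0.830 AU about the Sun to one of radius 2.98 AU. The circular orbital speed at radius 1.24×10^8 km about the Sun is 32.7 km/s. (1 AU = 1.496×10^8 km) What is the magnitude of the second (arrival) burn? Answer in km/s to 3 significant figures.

Δv₂ = 5.86 km/s

From the circular-orbit relation v² = μ/r at r = 1.24×10^8 km: μ = v²r = (32.7)² × 1.24×10^8 = 1.32592×10^11 km³/s².
In km: r₁ = 0.830 × 1.496×10^8 = 1.24168×10^8 km; r₂ = 2.98 × 1.496×10^8 = 4.45808×10^8 km.
Transfer-ellipse semi-major axis a_t = (r₁ + r₂)/2 = (1.24168×10^8 + 4.45808×10^8)/2 = 2.84988×10^8 km.
On the circular orbit at r = 4.45808×10^8 km, v_c = √(μ/r) = 17.246 km/s.
Vis-viva on the transfer ellipse at r = 4.45808×10^8 km gives v_t = √[μ(2/r − 1/a_t)] = 11.384 km/s.
Δv₂ = |v_t − v_c| = |11.384 − 17.246| = 5.862 km/s.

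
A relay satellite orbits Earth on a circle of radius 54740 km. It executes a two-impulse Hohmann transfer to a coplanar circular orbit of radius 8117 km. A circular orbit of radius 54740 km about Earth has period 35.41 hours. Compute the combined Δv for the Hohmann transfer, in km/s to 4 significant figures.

Δv = 3.567 km/s

From Kepler's third law T² = 4π²r³/μ at r = 54740 km, T = 35.41 hours = 35.41 × 3600 s = 1.27476×10^5 s: μ = 4π²r³/T² = 3.98490×10^5 km³/s².
Transfer-ellipse semi-major axis a_t = (r₁ + r₂)/2 = (54740 + 8117)/2 = 31428.5 km.
At r₁ the circular-orbit speed is v₁ = √(μ/r₁) = 2.698 km/s.
On the transfer ellipse at r₁, vis-viva equation gives v_a = √[μ(2/r₁ − 1/a_t)] = 1.371 km/s.
First burn Δv₁ = |v_a − v₁| = 1.327 km/s.
Circular speed at r₂: v₂ = √(μ/r₂) = 7.007 km/s.
Transfer-orbit speed at r₂: v_p = √[μ(2/r₂ − 1/a_t)] = 9.247 km/s.
Second burn Δv₂ = |v₂ − v_p| = 2.240 km/s.
Δv = Δv₁ + Δv₂ = 1.327 + 2.240 = 3.567 km/s.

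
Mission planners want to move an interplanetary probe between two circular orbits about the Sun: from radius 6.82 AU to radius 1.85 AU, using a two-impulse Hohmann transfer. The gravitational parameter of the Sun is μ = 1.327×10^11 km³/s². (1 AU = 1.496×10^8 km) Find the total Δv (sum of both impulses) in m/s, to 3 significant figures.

Δv = 9520 m/s

In km: r₁ = 6.82 × 1.496×10^8 = 1.020272×10^9 km; r₂ = 1.85 × 1.496×10^8 = 2.7676×10^8 km.
Semi-major axis of the transfer orbit: a_t = (1.020272×10^9 + 2.7676×10^8)/2 = 6.48516×10^8 km.
At r₁ the circular-orbit speed is v₁ = √(μ/r₁) = 11.4045 km/s.
On the transfer ellipse at r₁, vis-viva gives v_a = √[μ(2/r₁ − 1/a_t)] = 7.45021 km/s.
First burn Δv₁ = |v_a − v₁| = 3.954 km/s.
Circular speed at r₂: v₂ = √(μ/r₂) = 21.897 km/s.
Transfer-orbit speed at r₂: v_p = √[μ(2/r₂ − 1/a_t)] = 27.465 km/s.
Second burn Δv₂ = |v₂ − v_p| = 5.568 km/s.
Δv = Δv₁ + Δv₂ = 3.954 + 5.568 = 9.522 km/s.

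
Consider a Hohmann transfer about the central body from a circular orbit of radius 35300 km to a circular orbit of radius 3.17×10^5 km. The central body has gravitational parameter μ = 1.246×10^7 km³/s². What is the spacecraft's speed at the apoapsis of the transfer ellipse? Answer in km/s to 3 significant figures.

The Hohmann ellipse has a_t = (r₁ + r₂)/2 = 1.7615×10^5 km.
At apoapsis, r = 3.170×10^5 km.
Applying v² = μ(2/r − 1/a_t): v = 2.807 km/s.

v = 2.81 km/s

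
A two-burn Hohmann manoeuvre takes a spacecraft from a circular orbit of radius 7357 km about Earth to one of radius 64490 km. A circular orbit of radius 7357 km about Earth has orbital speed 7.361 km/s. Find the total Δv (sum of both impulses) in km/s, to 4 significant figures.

Δv = 3.863 km/s

From the circular-orbit relation v² = μ/r at r = 7357 km: μ = v²r = (7.361)² × 7357 = 3.98634×10^5 km³/s².
Semi-major axis of the transfer orbit: a_t = (7357 + 64490)/2 = 35923.5 km.
Circular speed at r₁: v₁ = √(μ/r₁) = √(3.98634×10^5/7357) = 7.361 km/s.
On the transfer ellipse at r₁, vis-viva equation gives v_p = √[μ(2/r₁ − 1/a_t)] = 9.863 km/s.
First burn Δv₁ = |v_p − v₁| = 2.502 km/s.
At r₂, v₂ = √(μ/r₂) = 2.486 km/s.
Transfer-orbit speed at r₂: v_a = √[μ(2/r₂ − 1/a_t)] = 1.125 km/s.
Second burn Δv₂ = |v₂ − v_a| = 1.361 km/s.
Δv = Δv₁ + Δv₂ = 2.502 + 1.361 = 3.863 km/s.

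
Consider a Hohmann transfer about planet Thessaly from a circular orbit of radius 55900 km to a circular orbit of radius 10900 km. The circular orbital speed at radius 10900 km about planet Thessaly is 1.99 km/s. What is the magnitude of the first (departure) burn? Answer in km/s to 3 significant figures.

Δv₁ = 0.377 km/s

From the circular-orbit relation v² = μ/r at r = 10900 km: μ = v²r = (1.99)² × 10900 = 43165.1 km³/s².
The Hohmann ellipse has a_t = (r₁ + r₂)/2 = 33400 km.
Circular speed at r = 55900 km: v_c = √(μ/r) = 0.8787 km/s.
Transfer-orbit speed at the same r (vis-viva, a = a_t): v_t = √[μ(2/r − 1/a_t)] = 0.5020 km/s.
Δv₁ = |v_t − v_c| = |0.5020 − 0.8787| = 0.3767 km/s.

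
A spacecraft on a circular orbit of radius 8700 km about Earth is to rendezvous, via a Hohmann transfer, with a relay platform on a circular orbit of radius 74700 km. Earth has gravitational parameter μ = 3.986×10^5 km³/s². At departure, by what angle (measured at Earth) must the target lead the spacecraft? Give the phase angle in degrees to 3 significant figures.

Transfer-ellipse semi-major axis a_t = (r₁ + r₂)/2 = (8700 + 74700)/2 = 41700 km.
The half-period of the transfer ellipse is t = π√(a_t³/μ) = 42372.62 s.
The target's mean motion on its circular orbit is ω₂ = √(μ/r₂³) = 3.092344×10^-5 rad/s.
Angle swept by the target during transfer: ω₂·t = 1.31031 rad = 75.08°.
Arrival is 180° from departure on the ellipse, so φ = 180° − 75.08° = 105°.

φ = 105°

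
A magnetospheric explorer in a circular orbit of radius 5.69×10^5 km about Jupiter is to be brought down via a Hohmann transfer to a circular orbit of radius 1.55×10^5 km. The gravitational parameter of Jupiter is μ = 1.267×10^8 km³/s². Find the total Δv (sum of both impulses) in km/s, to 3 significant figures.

Transfer-ellipse semi-major axis a_t = (r₁ + r₂)/2 = (5.690×10^5 + 1.550×10^5)/2 = 3.620×10^5 km.
At r₁ the circular-orbit speed is v₁ = √(μ/r₁) = 14.922 km/s.
Transfer-orbit speed at r₁ (vis-viva): v_a = √[μ(2/r₁ − 1/a_t)] = 9.7644 km/s.
First burn Δv₁ = |v_a − v₁| = 5.158 km/s.
At r₂, v₂ = √(μ/r₂) = 28.591 km/s.
Transfer-orbit speed at r₂: v_p = √[μ(2/r₂ − 1/a_t)] = 35.845 km/s.
Second burn Δv₂ = |v₂ − v_p| = 7.254 km/s.
Δv = Δv₁ + Δv₂ = 5.158 + 7.254 = 12.41 km/s.

Δv = 12.4 km/s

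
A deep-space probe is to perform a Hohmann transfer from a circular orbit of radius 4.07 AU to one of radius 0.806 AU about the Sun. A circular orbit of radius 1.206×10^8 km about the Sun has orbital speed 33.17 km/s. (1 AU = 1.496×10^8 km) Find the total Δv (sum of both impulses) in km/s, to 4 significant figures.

From the circular-orbit relation v² = μ/r at r = 1.206×10^8 km: μ = v²r = (33.17)² × 1.206×10^8 = 1.32690×10^11 km³/s².
In km: r₁ = 4.07 × 1.496×10^8 = 6.08872×10^8 km; r₂ = 0.806 × 1.496×10^8 = 1.205776×10^8 km.
Transfer-ellipse semi-major axis a_t = (r₁ + r₂)/2 = (6.08872×10^8 + 1.205776×10^8)/2 = 3.647248×10^8 km.
Circular speed at r₁: v₁ = √(μ/r₁) = √(1.32690×10^11/6.08872×10^8) = 14.762 km/s.
Transfer-orbit speed at r₁ (vis-viva equation): v_a = √[μ(2/r₁ − 1/a_t)] = 8.4880 km/s.
First burn Δv₁ = |v_a − v₁| = 6.274 km/s.
Circular speed at r₂: v₂ = √(μ/r₂) = 33.173 km/s.
Transfer-orbit speed at r₂: v_p = √[μ(2/r₂ − 1/a_t)] = 42.861 km/s.
Second burn Δv₂ = |v₂ − v_p| = 9.688 km/s.
Total Δv = Δv₁ + Δv₂ = 15.96 km/s.

Δv = 15.96 km/s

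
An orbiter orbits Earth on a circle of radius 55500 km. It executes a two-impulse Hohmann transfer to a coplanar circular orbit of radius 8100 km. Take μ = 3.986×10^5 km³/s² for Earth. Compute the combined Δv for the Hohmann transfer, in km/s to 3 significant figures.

Δv = 3.58 km/s

Transfer-ellipse semi-major axis a_t = (r₁ + r₂)/2 = (55500 + 8100)/2 = 31800 km.
Circular speed at r₁: v₁ = √(μ/r₁) = √(3.986×10^5/55500) = 2.6799 km/s.
On the transfer ellipse at r₁, vis-viva equation gives v_a = √[μ(2/r₁ − 1/a_t)] = 1.3525 km/s.
First burn Δv₁ = |v_a − v₁| = 1.3274 km/s.
At r₂, v₂ = √(μ/r₂) = 7.0150 km/s.
Transfer-orbit speed at r₂: v_p = √[μ(2/r₂ − 1/a_t)] = 9.2674 km/s.
Second burn Δv₂ = |v₂ − v_p| = 2.2524 km/s.
Δv = Δv₁ + Δv₂ = 1.3274 + 2.2524 = 3.580 km/s.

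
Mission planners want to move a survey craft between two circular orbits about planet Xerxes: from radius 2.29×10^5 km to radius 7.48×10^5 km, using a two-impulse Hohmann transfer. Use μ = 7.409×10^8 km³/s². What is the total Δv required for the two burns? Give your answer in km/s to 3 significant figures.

Semi-major axis of the transfer orbit: a_t = (2.290×10^5 + 7.480×10^5)/2 = 4.885×10^5 km.
At r₁ the circular-orbit speed is v₁ = √(μ/r₁) = 56.880 km/s.
On the transfer ellipse at r₁, v² = μ(2/r − 1/a) gives v_p = √[μ(2/r₁ − 1/a_t)] = 70.385 km/s.
First burn Δv₁ = |v_p − v₁| = 13.505 km/s.
At r₂, v₂ = √(μ/r₂) = 31.472 km/s.
Transfer-orbit speed at r₂: v_a = √[μ(2/r₂ − 1/a_t)] = 21.548 km/s.
Second burn Δv₂ = |v₂ − v_a| = 9.9240 km/s.
Total Δv = Δv₁ + Δv₂ = 23.43 km/s.

Δv = 23.4 km/s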